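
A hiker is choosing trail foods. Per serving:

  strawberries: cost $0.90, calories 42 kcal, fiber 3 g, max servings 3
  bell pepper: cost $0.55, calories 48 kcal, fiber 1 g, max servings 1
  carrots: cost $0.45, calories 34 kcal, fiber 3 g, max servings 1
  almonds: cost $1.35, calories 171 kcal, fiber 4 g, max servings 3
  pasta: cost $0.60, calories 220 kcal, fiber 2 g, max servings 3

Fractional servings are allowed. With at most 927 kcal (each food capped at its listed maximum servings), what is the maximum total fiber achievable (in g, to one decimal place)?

26.9 g

Fiber per kcal: carrots 0.08824, strawberries 0.07143, almonds 0.02339, bell pepper 0.02083, pasta 0.009091.
Take 1 serving of carrots: uses 34 kcal, +3.0 g fiber (running total 3.0 g).
Take 3 servings of strawberries: uses 126 kcal, +9.0 g fiber (running total 12.0 g).
Take 3 servings of almonds: uses 513 kcal, +12.0 g fiber (running total 24.0 g).
Take 1 serving of bell pepper: uses 48 kcal, +1.0 g fiber (running total 25.0 g).
Take 0.9364 servings of pasta: uses 206 kcal, +1.9 g fiber (running total 26.9 g).
Filling greedily by fiber-per-kcal is optimal for one linear limit, giving 26.9 g.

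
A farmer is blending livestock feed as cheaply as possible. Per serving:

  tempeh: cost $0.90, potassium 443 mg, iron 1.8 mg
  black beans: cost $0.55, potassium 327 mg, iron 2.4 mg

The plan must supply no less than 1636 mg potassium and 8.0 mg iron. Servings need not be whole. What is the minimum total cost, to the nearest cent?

$2.75

Minimising a linear cost over {potassium ≥ 1636, iron ≥ 8.0, servings ≥ 0} — the optimum is at a vertex, using one or two foods.
tempeh only: max(1636/443, 8.0/1.8) = 4.444 servings → $4.00.
black beans only: max(1636/327, 8.0/2.4) = 5.003 servings → $2.75.
tempeh + black beans with both tight: 2.761 servings and 1.263 servings → $3.18.
So the least-cost plan costs $2.75.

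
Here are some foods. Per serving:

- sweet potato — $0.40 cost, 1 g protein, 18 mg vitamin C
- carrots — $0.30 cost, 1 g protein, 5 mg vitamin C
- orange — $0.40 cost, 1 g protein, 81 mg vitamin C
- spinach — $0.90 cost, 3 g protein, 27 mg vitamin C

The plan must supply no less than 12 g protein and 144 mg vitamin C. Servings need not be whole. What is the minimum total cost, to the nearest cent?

A basic optimal solution has at most two foods positive. Try each food alone and each pair with both targets met exactly.
sweet potato only: max(12/1, 144/18) = 12 servings → $4.80.
carrots only: max(12/1, 144/5) = 28.8 servings → $8.64.
orange only: max(12/1, 144/81) = 12 servings → $4.80.
spinach only: max(12/3, 144/27) = 5.333 servings → $4.80.
sweet potato + carrots with both tight: 6.462 servings and 5.538 servings → $4.25.
sweet potato + orange: the both-tight solution has a negative serving — not a feasible corner.
sweet potato + spinach with both tight: 4 servings and 2.667 servings → $4.00.
carrots + orange with both tight: 10.89 servings and 1.105 servings → $3.71.
carrots + spinach: intersection lies outside the first quadrant.
orange + spinach with both tight: 0.5 servings and 3.833 servings → $3.65.
The minimum over all feasible corners is $3.65.

$3.65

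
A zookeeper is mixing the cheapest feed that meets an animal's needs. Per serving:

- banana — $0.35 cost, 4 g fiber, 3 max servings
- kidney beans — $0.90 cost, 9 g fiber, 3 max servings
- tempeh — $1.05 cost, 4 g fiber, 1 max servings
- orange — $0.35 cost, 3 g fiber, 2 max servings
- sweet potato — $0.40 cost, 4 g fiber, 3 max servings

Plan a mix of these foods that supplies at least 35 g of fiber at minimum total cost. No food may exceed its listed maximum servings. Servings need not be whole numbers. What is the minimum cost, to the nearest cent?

$3.35

Cost per g of fiber: banana $0.0875, kidney beans $0.1000, sweet potato $0.1000, orange $0.1167, tempeh $0.2625.
Take 3 servings of banana: +12.0 g fiber for $1.05 (total $1.05, still need 23.0 g).
Take 2.556 servings of kidney beans: +23.0 g fiber for $2.30 (total $3.35, still need 0.0 g).
Greedy by cheapest-per-g is optimal for a single linear constraint, so the minimum cost is $3.35.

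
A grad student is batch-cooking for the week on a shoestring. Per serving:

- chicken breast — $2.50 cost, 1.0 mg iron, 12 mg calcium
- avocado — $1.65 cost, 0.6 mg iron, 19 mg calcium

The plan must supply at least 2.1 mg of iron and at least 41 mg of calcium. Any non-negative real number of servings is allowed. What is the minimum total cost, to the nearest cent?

The cheapest plan sits at a corner of the feasible region — with two constraints it uses at most two foods.
chicken breast only: max(2.1/1.0, 41/12) = 3.417 servings → $8.54.
avocado only: max(2.1/0.6, 41/19) = 3.5 servings → $5.78.
chicken breast + avocado with both tight: 1.297 servings and 1.339 servings → $5.45.
The minimum over all feasible corners is $5.45.

$5.45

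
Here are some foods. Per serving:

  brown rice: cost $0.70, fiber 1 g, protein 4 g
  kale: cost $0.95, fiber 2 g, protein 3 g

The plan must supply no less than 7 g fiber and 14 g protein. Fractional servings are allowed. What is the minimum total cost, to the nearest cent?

$3.64

brown rice only: max(7/1, 14/4) = 7 servings → $4.90.
kale only: max(7/2, 14/3) = 4.667 servings → $4.43.
brown rice + kale with both tight: 1.4 servings and 2.8 servings → $3.64.
The minimum over all feasible corners is $3.64.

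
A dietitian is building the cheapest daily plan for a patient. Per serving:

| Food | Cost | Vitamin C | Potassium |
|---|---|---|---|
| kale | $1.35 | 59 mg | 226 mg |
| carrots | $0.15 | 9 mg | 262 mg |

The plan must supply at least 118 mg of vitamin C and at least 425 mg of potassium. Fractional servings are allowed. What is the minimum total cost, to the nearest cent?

$1.97

kale only: max(118/59, 425/226) = 2 servings → $2.70.
carrots only: max(118/9, 425/262) = 13.11 servings → $1.97.
kale + carrots: the both-tight solution has a negative serving — not a feasible corner.
So the least-cost plan costs $1.97.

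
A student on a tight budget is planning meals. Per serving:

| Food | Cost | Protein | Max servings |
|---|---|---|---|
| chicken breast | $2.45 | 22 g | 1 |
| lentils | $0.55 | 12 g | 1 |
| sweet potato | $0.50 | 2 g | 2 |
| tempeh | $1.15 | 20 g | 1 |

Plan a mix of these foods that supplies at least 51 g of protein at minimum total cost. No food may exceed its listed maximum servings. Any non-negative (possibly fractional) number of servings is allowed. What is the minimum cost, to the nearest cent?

$3.82

Cost per g of protein: lentils $0.0458, tempeh $0.0575, chicken breast $0.1114, sweet potato $0.2500.
Take 1 serving of lentils: +12.0 g protein for $0.55 (total $0.55, still need 39.0 g).
Take 1 serving of tempeh: +20.0 g protein for $1.15 (total $1.70, still need 19.0 g).
Take 0.8636 servings of chicken breast: +19.0 g protein for $2.12 (total $3.82, still need 0.0 g).
Greedy by cheapest-per-g is optimal for a single linear constraint, so the minimum cost is $3.82.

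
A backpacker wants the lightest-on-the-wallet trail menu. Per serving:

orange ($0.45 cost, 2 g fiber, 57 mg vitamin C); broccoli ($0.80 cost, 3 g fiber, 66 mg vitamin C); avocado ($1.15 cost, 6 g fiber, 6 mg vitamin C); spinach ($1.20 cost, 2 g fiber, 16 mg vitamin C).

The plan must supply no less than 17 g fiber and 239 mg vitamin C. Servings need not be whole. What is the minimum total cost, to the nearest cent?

An LP optimum is at a vertex; with two nutrient constraints at most two foods are used. Check each candidate.
orange only: max(17/2, 239/57) = 8.5 servings → $3.83.
broccoli only: max(17/3, 239/66) = 5.667 servings → $4.53.
avocado only: max(17/6, 239/6) = 39.83 servings → $45.81.
spinach only: max(17/2, 239/16) = 14.94 servings → $17.93.
orange + broccoli: intersection lies outside the first quadrant.
orange + avocado with both tight: 4.036 servings and 1.488 servings → $3.53.
orange + spinach with both tight: 2.512 servings and 5.988 servings → $8.32.
broccoli + avocado with both tight: 3.524 servings and 1.071 servings → $4.05.
broccoli + spinach with both tight: 2.452 servings and 4.821 servings → $7.75.
avocado + spinach: the both-tight solution has a negative serving — not a feasible corner.
So the least-cost plan costs $3.53.

$3.53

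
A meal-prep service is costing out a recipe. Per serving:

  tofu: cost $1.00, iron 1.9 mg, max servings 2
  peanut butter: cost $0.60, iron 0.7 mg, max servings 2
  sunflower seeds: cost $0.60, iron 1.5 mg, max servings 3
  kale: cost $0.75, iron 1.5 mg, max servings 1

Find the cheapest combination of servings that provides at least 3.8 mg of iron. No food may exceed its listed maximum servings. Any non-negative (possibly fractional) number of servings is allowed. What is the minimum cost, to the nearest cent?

$1.52

Cost per mg of iron: sunflower seeds $0.4000, kale $0.5000, tofu $0.5263, peanut butter $0.8571.
Take 2.533 servings of sunflower seeds: +3.8 mg iron for $1.52 (total $1.52, still need 0.0 mg).
Greedy by cheapest-per-mg is optimal for a single linear constraint, so the minimum cost is $1.52.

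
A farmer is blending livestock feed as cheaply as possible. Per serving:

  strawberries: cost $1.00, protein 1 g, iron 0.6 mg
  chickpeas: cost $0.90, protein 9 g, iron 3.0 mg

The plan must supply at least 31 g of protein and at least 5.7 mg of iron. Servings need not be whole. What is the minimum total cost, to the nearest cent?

$3.10

Minimising a linear cost over {protein ≥ 31, iron ≥ 5.7, servings ≥ 0} — the optimum is at a vertex, using one or two foods.
strawberries only: max(31/1, 5.7/0.6) = 31 servings → $31.00.
chickpeas only: max(31/9, 5.7/3.0) = 3.444 servings → $3.10.
strawberries + chickpeas: the both-tight solution has a negative serving — not a feasible corner.
So the least-cost plan costs $3.10.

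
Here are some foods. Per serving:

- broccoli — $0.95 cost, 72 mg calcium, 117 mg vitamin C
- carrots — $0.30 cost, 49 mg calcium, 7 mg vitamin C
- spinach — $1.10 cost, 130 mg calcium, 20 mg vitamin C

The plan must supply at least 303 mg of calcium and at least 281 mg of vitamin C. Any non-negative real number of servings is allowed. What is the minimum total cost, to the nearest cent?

$2.99

Check every corner: each single food scaled to meet both minima, and each pair solved so both constraints bind.
broccoli only: max(303/72, 281/117) = 4.208 servings → $4.00.
carrots only: max(303/49, 281/7) = 40.14 servings → $12.04.
spinach only: max(303/130, 281/20) = 14.05 servings → $15.46.
broccoli + carrots with both tight: 2.228 servings and 2.91 servings → $2.99.
broccoli + spinach with both tight: 2.213 servings and 1.105 servings → $3.32.
carrots + spinach: the both-tight solution has a negative serving — not a feasible corner.
So the least-cost plan costs $2.99.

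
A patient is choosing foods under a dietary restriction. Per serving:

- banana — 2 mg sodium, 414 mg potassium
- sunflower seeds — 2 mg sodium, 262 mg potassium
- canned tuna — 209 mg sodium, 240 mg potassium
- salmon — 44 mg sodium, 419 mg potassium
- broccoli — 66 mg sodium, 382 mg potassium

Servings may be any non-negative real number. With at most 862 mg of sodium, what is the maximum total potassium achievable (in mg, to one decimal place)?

178434.0 mg

Potassium per mg sodium: banana 207, sunflower seeds 131, salmon 9.523, broccoli 5.788, canned tuna 1.148.
With no serving limits, spend the whole sodium allowance on banana: 862 mg / 2 mg × 414 mg = 178434.0 mg.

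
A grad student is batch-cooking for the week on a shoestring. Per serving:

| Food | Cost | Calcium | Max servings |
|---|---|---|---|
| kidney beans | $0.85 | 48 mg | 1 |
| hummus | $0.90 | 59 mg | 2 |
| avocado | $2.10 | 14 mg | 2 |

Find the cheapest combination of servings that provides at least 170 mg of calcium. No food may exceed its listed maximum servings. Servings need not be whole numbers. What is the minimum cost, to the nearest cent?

$3.25

Cost per mg of calcium: hummus $0.0153, kidney beans $0.0177, avocado $0.1500.
Take 2 servings of hummus: +118.0 mg calcium for $1.80 (total $1.80, still need 52.0 mg).
Take 1 serving of kidney beans: +48.0 mg calcium for $0.85 (total $2.65, still need 4.0 mg).
Take 0.2857 servings of avocado: +4.0 mg calcium for $0.60 (total $3.25, still need 0.0 mg).
Filling from the cheapest source first is optimal under one linear minimum: $3.25.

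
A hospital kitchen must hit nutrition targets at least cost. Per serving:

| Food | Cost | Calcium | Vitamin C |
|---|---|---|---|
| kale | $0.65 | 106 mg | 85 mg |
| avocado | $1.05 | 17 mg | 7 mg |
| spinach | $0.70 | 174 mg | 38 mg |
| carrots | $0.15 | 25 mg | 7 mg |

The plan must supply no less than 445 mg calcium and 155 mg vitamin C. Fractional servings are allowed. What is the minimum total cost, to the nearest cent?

For a min-cost LP with two ≥-constraints, a basic feasible solution has at most two positive variables.
kale only: max(445/106, 155/85) = 4.198 servings → $2.73.
avocado only: max(445/17, 155/7) = 26.18 servings → $27.49.
spinach only: max(445/174, 155/38) = 4.079 servings → $2.86.
carrots only: max(445/25, 155/7) = 22.14 servings → $3.32.
kale + avocado: the both-tight solution has a negative serving — not a feasible corner.
kale + spinach with both tight: 0.9348 servings and 1.988 servings → $2.00.
kale + carrots with both tight: 0.5495 servings and 15.47 servings → $2.68.
avocado + spinach with both tight: 17.59 servings and 0.8392 servings → $19.05.
avocado + carrots with both tight: 13.57 servings and 8.571 servings → $15.54.
spinach + carrots with both targets exact would need a negative amount; discard.
So the least-cost plan costs $2.00.

$2.00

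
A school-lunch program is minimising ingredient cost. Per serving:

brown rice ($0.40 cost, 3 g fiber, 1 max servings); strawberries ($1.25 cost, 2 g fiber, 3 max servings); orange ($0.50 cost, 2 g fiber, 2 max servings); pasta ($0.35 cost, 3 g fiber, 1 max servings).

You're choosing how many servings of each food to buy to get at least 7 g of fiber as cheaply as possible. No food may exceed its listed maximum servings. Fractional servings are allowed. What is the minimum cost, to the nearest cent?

Cost per g of fiber: pasta $0.1167, brown rice $0.1333, orange $0.2500, strawberries $0.6250.
Take 1 serving of pasta: +3.0 g fiber for $0.35 (total $0.35, still need 4.0 g).
Take 1 serving of brown rice: +3.0 g fiber for $0.40 (total $0.75, still need 1.0 g).
Take 0.5 servings of orange: +1.0 g fiber for $0.25 (total $1.00, still need 0.0 g).
Greedy by cheapest-per-g is optimal for a single linear constraint, so the minimum cost is $1.00.

$1.00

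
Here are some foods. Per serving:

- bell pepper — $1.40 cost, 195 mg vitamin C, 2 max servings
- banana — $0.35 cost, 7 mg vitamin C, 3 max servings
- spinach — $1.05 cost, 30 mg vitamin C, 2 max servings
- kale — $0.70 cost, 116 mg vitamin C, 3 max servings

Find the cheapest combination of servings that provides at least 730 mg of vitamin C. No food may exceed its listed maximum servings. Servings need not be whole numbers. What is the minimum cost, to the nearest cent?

Cost per mg of vitamin C: kale $0.0060, bell pepper $0.0072, spinach $0.0350, banana $0.0500.
Take 3 servings of kale: +348.0 mg vitamin C for $2.10 (total $2.10, still need 382.0 mg).
Take 1.959 servings of bell pepper: +382.0 mg vitamin C for $2.74 (total $4.84, still need 0.0 mg).
Filling from the cheapest source first is optimal under one linear minimum: $4.84.

$4.84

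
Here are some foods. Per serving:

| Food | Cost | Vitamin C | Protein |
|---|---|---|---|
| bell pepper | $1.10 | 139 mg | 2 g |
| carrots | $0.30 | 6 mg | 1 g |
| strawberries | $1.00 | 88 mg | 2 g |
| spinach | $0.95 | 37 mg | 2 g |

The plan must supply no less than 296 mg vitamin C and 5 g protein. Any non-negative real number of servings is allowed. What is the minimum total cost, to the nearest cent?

$2.55

With two linear requirements the optimum uses one or two foods; enumerate the corners.
bell pepper only: max(296/139, 5/2) = 2.5 servings → $2.75.
carrots only: max(296/6, 5/1) = 49.33 servings → $14.80.
strawberries only: max(296/88, 5/2) = 3.364 servings → $3.36.
spinach only: max(296/37, 5/2) = 8 servings → $7.60.
bell pepper + carrots with both tight: 2.094 servings and 0.811 servings → $2.55.
bell pepper + strawberries with both tight: 1.49 servings and 1.01 servings → $2.65.
bell pepper + spinach with both tight: 1.995 servings and 0.5049 servings → $2.67.
carrots + strawberries with both targets exact would need a negative amount; discard.
carrots + spinach: intersection lies outside the first quadrant.
strawberries + spinach: the both-tight solution has a negative serving — not a feasible corner.
Cheapest feasible corner: $2.55.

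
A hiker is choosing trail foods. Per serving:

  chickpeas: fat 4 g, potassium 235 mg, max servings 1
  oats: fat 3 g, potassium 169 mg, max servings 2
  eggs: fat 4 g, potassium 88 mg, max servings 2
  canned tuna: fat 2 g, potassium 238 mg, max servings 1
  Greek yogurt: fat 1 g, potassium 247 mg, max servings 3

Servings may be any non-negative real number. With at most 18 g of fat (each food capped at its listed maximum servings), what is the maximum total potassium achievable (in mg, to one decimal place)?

1618.0 mg

Potassium per g fat: Greek yogurt 247, canned tuna 119, chickpeas 58.75, oats 56.33, eggs 22.
Take 3 servings of Greek yogurt: uses 3 g fat, +741.0 mg potassium (running total 741.0 mg).
Take 1 serving of canned tuna: uses 2 g fat, +238.0 mg potassium (running total 979.0 mg).
Take 1 serving of chickpeas: uses 4 g fat, +235.0 mg potassium (running total 1214.0 mg).
Take 2 servings of oats: uses 6 g fat, +338.0 mg potassium (running total 1552.0 mg).
Take 0.75 servings of eggs: uses 3 g fat, +66.0 mg potassium (running total 1618.0 mg).
Greedy by best ratio exhausts the fat allowance optimally: 1618.0 mg.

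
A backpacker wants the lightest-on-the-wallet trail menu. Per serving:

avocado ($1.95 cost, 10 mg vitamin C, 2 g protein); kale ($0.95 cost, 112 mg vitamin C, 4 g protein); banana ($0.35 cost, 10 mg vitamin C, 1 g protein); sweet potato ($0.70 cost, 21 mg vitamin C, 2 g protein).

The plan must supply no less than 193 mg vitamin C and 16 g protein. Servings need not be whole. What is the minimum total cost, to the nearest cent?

An LP optimum is at a vertex; with two nutrient constraints at most two foods are used. Check each candidate.
avocado only: max(193/10, 16/2) = 19.3 servings → $37.63.
kale only: max(193/112, 16/4) = 4 servings → $3.80.
banana only: max(193/10, 16/1) = 19.3 servings → $6.75.
sweet potato only: max(193/21, 16/2) = 9.19 servings → $6.43.
avocado + kale with both tight: 5.543 servings and 1.228 servings → $11.98.
avocado + banana: the both-tight solution has a negative serving — not a feasible corner.
avocado + sweet potato: the both-tight solution has a negative serving — not a feasible corner.
kale + banana with both tight: 0.4583 servings and 14.17 servings → $5.39.
kale + sweet potato with both tight: 0.3571 servings and 7.286 servings → $5.44.
banana + sweet potato: the both-tight solution has a negative serving — not a feasible corner.
Cheapest feasible corner: $3.80.

$3.80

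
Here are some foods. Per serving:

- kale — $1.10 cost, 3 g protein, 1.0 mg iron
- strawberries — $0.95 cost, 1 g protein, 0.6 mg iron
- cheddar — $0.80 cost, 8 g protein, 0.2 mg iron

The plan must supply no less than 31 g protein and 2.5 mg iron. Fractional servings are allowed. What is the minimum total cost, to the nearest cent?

$4.59

A basic optimal solution has at most two foods positive. Try each food alone and each pair with both targets met exactly.
kale only: max(31/3, 2.5/1.0) = 10.33 servings → $11.37.
strawberries only: max(31/1, 2.5/0.6) = 31 servings → $29.45.
cheddar only: max(31/8, 2.5/0.2) = 12.5 servings → $10.00.
kale + strawberries with both targets exact would need a negative amount; discard.
kale + cheddar with both tight: 1.865 servings and 3.176 servings → $4.59.
strawberries + cheddar with both tight: 3 servings and 3.5 servings → $5.65.
So the least-cost plan costs $4.59.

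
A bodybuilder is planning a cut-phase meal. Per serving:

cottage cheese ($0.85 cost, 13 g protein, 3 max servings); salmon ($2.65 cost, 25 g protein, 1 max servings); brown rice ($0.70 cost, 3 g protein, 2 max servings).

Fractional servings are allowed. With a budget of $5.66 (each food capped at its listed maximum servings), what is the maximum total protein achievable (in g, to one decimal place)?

66.0 g

Protein per dollar: cottage cheese 15.29, salmon 9.434, brown rice 4.286.
Take 3 servings of cottage cheese: spends $2.55, +39.0 g protein (running total 39.0 g).
Take 1 serving of salmon: spends $2.65, +25.0 g protein (running total 64.0 g).
Take 0.6571 servings of brown rice: spends $0.46, +2.0 g protein (running total 66.0 g).
Greedy by best ratio exhausts the cost allowance optimally: 66.0 g.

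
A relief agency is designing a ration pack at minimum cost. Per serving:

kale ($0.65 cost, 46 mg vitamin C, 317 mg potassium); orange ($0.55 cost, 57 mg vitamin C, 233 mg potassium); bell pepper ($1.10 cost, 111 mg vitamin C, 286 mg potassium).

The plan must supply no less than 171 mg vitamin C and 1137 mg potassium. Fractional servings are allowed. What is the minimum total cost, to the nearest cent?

The cheapest plan sits at a corner of the feasible region — with two constraints it uses at most two foods.
kale only: max(171/46, 1137/317) = 3.717 servings → $2.42.
orange only: max(171/57, 1137/233) = 4.88 servings → $2.68.
bell pepper only: max(171/111, 1137/286) = 3.976 servings → $4.37.
kale + orange with both tight: 3.396 servings and 0.2591 servings → $2.35.
kale + bell pepper with both tight: 3.509 servings and 0.08647 servings → $2.38.
orange + bell pepper: intersection lies outside the first quadrant.
The minimum over all feasible corners is $2.35.

$2.35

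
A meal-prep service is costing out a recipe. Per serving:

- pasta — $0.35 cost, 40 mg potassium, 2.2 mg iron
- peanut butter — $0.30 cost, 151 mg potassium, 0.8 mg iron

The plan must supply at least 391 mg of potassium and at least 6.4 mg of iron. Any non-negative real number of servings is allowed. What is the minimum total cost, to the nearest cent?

The cheapest plan sits at a corner of the feasible region — with two constraints it uses at most two foods.
pasta only: max(391/40, 6.4/2.2) = 9.775 servings → $3.42.
peanut butter only: max(391/151, 6.4/0.8) = 8 servings → $2.40.
pasta + peanut butter with both tight: 2.177 servings and 2.013 servings → $1.37.
Cheapest feasible corner: $1.37.

$1.37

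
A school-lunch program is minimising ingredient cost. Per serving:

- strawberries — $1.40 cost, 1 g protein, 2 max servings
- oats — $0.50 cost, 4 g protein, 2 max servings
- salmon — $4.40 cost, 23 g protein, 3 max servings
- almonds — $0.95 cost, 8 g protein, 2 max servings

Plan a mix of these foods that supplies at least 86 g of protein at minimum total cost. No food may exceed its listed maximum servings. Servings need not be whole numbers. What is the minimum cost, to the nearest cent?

Cost per g of protein: almonds $0.1187, oats $0.1250, salmon $0.1913, strawberries $1.4000.
Take 2 servings of almonds: +16.0 g protein for $1.90 (total $1.90, still need 70.0 g).
Take 2 servings of oats: +8.0 g protein for $1.00 (total $2.90, still need 62.0 g).
Take 2.696 servings of salmon: +62.0 g protein for $11.86 (total $14.76, still need 0.0 g).
Greedy by cheapest-per-g is optimal for a single linear constraint, so the minimum cost is $14.76.

$14.76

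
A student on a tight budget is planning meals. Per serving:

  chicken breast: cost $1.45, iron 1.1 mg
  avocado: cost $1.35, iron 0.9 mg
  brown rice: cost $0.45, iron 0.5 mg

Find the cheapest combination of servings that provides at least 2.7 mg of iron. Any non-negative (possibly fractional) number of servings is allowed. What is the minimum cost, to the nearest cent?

$2.43

Cost per mg of iron: brown rice $0.9000, chicken breast $1.3182, avocado $1.5000.
With no serving limits, use only brown rice: 2.7 mg / 0.5 mg = 5.4 servings × $0.45 = $2.43.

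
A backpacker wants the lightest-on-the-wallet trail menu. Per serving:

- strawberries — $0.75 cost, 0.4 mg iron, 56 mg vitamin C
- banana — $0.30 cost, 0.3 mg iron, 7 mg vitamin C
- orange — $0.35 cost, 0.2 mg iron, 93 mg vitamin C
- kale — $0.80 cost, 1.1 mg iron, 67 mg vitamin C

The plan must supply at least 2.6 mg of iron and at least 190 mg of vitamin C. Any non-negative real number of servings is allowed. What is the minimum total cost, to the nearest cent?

Minimising a linear cost over {iron ≥ 2.6, vitamin C ≥ 190, servings ≥ 0} — the optimum is at a vertex, using one or two foods.
strawberries only: max(2.6/0.4, 190/56) = 6.5 servings → $4.88.
banana only: max(2.6/0.3, 190/7) = 27.14 servings → $8.14.
orange only: max(2.6/0.2, 190/93) = 13 servings → $4.55.
kale only: max(2.6/1.1, 190/67) = 2.836 servings → $2.27.
strawberries + banana with both tight: 2.771 servings and 4.971 servings → $3.57.
strawberries + orange: the both-tight solution has a negative serving — not a feasible corner.
strawberries + kale with both tight: 1 serving and 2 servings → $2.35.
banana + orange with both tight: 7.691 servings and 1.464 servings → $2.82.
banana + kale with both targets exact would need a negative amount; discard.
orange + kale with both tight: 0.3915 servings and 2.292 servings → $1.97.
Cheapest feasible corner: $1.97.

$1.97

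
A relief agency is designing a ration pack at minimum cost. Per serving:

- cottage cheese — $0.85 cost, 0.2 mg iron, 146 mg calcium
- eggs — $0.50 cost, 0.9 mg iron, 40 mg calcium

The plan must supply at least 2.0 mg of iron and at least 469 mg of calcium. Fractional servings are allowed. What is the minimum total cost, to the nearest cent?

An LP optimum is at a vertex; with two nutrient constraints at most two foods are used. Check each candidate.
cottage cheese only: max(2.0/0.2, 469/146) = 10 servings → $8.50.
eggs only: max(2.0/0.9, 469/40) = 11.72 servings → $5.86.
cottage cheese + eggs with both tight: 2.772 servings and 1.606 servings → $3.16.
Cheapest feasible corner: $3.16.

$3.16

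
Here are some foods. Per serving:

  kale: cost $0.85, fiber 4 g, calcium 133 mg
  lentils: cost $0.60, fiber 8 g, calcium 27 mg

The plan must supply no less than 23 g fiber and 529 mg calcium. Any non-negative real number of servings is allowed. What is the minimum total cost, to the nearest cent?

Check every corner: each single food scaled to meet both minima, and each pair solved so both constraints bind.
kale only: max(23/4, 529/133) = 5.75 servings → $4.89.
lentils only: max(23/8, 529/27) = 19.59 servings → $11.76.
kale + lentils with both tight: 3.777 servings and 0.9864 servings → $3.80.
The minimum over all feasible corners is $3.80.

$3.80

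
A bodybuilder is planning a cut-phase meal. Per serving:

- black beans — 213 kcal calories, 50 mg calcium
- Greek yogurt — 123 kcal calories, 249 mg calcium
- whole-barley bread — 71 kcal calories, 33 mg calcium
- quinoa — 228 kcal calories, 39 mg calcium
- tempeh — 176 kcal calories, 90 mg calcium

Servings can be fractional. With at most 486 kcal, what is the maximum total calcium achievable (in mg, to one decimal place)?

Calcium per kcal: Greek yogurt 2.024, tempeh 0.5114, whole-barley bread 0.4648, black beans 0.2347, quinoa 0.1711.
With no serving limits, spend the whole calories allowance on Greek yogurt: 486 kcal / 123 kcal × 249 mg = 983.9 mg.

983.9 mg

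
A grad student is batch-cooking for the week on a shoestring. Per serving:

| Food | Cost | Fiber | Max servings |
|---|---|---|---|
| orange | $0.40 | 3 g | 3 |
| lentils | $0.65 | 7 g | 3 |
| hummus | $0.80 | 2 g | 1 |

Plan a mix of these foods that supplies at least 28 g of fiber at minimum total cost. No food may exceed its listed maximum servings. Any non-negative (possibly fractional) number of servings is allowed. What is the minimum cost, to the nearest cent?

$2.88

Cost per g of fiber: lentils $0.0929, orange $0.1333, hummus $0.4000.
Take 3 servings of lentils: +21.0 g fiber for $1.95 (total $1.95, still need 7.0 g).
Take 2.333 servings of orange: +7.0 g fiber for $0.93 (total $2.88, still need 0.0 g).
Filling from the cheapest source first is optimal under one linear minimum: $2.88.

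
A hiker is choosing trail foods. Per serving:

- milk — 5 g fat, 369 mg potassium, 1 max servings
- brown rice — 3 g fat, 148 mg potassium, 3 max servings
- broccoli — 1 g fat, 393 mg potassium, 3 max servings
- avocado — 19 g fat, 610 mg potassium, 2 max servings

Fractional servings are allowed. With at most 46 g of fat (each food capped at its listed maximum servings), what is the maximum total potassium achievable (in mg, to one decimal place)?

Potassium per g fat: broccoli 393, milk 73.8, brown rice 49.33, avocado 32.11.
Take 3 servings of broccoli: uses 3 g fat, +1179.0 mg potassium (running total 1179.0 mg).
Take 1 serving of milk: uses 5 g fat, +369.0 mg potassium (running total 1548.0 mg).
Take 3 servings of brown rice: uses 9 g fat, +444.0 mg potassium (running total 1992.0 mg).
Take 1.526 servings of avocado: uses 29 g fat, +931.1 mg potassium (running total 2923.1 mg).
Greedy by best ratio exhausts the fat allowance optimally: 2923.1 mg.

2923.1 mg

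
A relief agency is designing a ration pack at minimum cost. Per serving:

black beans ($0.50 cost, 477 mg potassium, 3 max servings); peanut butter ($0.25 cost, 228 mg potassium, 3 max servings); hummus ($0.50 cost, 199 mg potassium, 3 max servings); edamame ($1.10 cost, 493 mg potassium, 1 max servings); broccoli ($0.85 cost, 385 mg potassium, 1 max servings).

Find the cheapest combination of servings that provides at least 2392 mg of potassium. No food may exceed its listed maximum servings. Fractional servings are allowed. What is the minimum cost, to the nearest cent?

Cost per mg of potassium: black beans $0.0010, peanut butter $0.0011, broccoli $0.0022, edamame $0.0022, hummus $0.0025.
Take 3 servings of black beans: +1431.0 mg potassium for $1.50 (total $1.50, still need 961.0 mg).
Take 3 servings of peanut butter: +684.0 mg potassium for $0.75 (total $2.25, still need 277.0 mg).
Take 0.7195 servings of broccoli: +277.0 mg potassium for $0.61 (total $2.86, still need 0.0 mg).
Greedy by cheapest-per-mg is optimal for a single linear constraint, so the minimum cost is $2.86.

$2.86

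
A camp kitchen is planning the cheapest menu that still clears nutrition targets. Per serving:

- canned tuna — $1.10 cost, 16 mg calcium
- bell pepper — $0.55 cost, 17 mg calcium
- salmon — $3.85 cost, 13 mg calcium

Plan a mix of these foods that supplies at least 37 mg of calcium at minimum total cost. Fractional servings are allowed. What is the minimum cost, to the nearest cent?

$1.20

Cost per mg of calcium: bell pepper $0.0324, canned tuna $0.0688, salmon $0.2962.
With no serving limits, use only bell pepper: 37 mg / 17 mg = 2.176 servings × $0.55 = $1.20.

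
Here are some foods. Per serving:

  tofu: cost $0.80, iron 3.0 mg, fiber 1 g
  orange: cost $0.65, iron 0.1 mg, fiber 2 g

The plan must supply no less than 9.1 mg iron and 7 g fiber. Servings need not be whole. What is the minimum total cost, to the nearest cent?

tofu only: max(9.1/3.0, 7/1) = 7 servings → $5.60.
orange only: max(9.1/0.1, 7/2) = 91 servings → $59.15.
tofu + orange with both tight: 2.966 servings and 2.017 servings → $3.68.
The minimum over all feasible corners is $3.68.

$3.68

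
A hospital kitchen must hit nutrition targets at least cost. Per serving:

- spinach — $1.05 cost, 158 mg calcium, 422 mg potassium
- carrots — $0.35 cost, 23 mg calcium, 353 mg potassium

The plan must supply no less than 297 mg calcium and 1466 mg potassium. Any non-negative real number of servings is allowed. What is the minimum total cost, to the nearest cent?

Compare the cost at each extreme point of the feasible region.
spinach only: max(297/158, 1466/422) = 3.474 servings → $3.65.
carrots only: max(297/23, 1466/353) = 12.91 servings → $4.52.
spinach + carrots with both tight: 1.544 servings and 2.307 servings → $2.43.
Cheapest feasible corner: $2.43.

$2.43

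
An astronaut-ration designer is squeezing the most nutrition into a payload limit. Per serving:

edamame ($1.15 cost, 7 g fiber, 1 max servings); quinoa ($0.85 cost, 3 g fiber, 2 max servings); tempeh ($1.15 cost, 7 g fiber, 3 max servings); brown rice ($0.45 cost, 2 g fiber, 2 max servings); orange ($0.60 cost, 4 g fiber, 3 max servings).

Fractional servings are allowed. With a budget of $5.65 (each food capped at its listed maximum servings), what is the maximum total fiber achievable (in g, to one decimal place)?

Fiber per dollar: orange 6.667, edamame 6.087, tempeh 6.087, brown rice 4.444, quinoa 3.529.
Take 3 servings of orange: spends $1.80, +12.0 g fiber (running total 12.0 g).
Take 1 serving of edamame: spends $1.15, +7.0 g fiber (running total 19.0 g).
Take 2.348 servings of tempeh: spends $2.70, +16.4 g fiber (running total 35.4 g).
Filling greedily by fiber-per-dollar is optimal for one linear limit, giving 35.4 g.

35.4 g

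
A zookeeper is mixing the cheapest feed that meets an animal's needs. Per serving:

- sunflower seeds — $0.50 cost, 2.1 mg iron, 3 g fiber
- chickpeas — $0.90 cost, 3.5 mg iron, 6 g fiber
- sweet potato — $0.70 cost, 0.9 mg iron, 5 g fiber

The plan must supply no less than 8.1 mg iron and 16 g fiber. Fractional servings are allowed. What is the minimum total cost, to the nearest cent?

$2.37

With two linear requirements the optimum uses one or two foods; enumerate the corners.
sunflower seeds only: max(8.1/2.1, 16/3) = 5.333 servings → $2.67.
chickpeas only: max(8.1/3.5, 16/6) = 2.667 servings → $2.40.
sweet potato only: max(8.1/0.9, 16/5) = 9 servings → $6.30.
sunflower seeds + chickpeas with both targets exact would need a negative amount; discard.
sunflower seeds + sweet potato with both tight: 3.346 servings and 1.192 servings → $2.51.
chickpeas + sweet potato with both tight: 2.157 servings and 0.6116 servings → $2.37.
So the least-cost plan costs $2.37.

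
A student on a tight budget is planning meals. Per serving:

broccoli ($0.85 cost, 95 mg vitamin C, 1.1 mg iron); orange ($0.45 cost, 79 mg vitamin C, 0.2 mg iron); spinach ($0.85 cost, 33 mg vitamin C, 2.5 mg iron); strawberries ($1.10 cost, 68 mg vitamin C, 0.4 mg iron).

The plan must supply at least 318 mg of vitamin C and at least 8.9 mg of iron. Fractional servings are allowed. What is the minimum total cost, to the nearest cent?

broccoli only: max(318/95, 8.9/1.1) = 8.091 servings → $6.88.
orange only: max(318/79, 8.9/0.2) = 44.5 servings → $20.02.
spinach only: max(318/33, 8.9/2.5) = 9.636 servings → $8.19.
strawberries only: max(318/68, 8.9/0.4) = 22.25 servings → $24.48.
broccoli + orange: the both-tight solution has a negative serving — not a feasible corner.
broccoli + spinach with both tight: 2.492 servings and 2.464 servings → $4.21.
broccoli + strawberries: the both-tight solution has a negative serving — not a feasible corner.
orange + spinach with both tight: 2.626 servings and 3.35 servings → $4.03.
orange + strawberries: the both-tight solution has a negative serving — not a feasible corner.
spinach + strawberries with both tight: 3.048 servings and 3.197 servings → $6.11.
So the least-cost plan costs $4.03.

$4.03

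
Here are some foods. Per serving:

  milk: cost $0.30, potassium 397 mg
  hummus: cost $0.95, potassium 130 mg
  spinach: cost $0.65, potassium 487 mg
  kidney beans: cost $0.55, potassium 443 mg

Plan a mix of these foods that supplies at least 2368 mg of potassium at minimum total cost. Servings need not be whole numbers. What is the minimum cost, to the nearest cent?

Cost per mg of potassium: milk $0.0008, kidney beans $0.0012, spinach $0.0013, hummus $0.0073.
With no serving limits, use only milk: 2368 mg / 397 mg = 5.965 servings × $0.30 = $1.79.

$1.79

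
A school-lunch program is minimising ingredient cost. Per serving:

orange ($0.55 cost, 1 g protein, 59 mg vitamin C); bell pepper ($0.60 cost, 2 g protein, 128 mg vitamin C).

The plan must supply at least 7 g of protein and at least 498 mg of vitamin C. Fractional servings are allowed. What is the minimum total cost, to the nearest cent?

$2.33

Minimising a linear cost over {protein ≥ 7, vitamin C ≥ 498, servings ≥ 0} — the optimum is at a vertex, using one or two foods.
orange only: max(7/1, 498/59) = 8.441 servings → $4.64.
bell pepper only: max(7/2, 498/128) = 3.891 servings → $2.33.
orange + bell pepper: intersection lies outside the first quadrant.
Cheapest feasible corner: $2.33.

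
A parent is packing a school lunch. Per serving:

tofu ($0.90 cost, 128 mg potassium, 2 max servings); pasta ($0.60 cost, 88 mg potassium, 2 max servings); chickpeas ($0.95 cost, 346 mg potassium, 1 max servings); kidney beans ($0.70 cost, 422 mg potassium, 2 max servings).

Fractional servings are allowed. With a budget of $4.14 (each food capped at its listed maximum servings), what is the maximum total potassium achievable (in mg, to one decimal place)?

Potassium per dollar: kidney beans 602.9, chickpeas 364.2, pasta 146.7, tofu 142.2.
Take 2 servings of kidney beans: spends $1.40, +844.0 mg potassium (running total 844.0 mg).
Take 1 serving of chickpeas: spends $0.95, +346.0 mg potassium (running total 1190.0 mg).
Take 2 servings of pasta: spends $1.20, +176.0 mg potassium (running total 1366.0 mg).
Take 0.6556 servings of tofu: spends $0.59, +83.9 mg potassium (running total 1449.9 mg).
Filling greedily by potassium-per-dollar is optimal for one linear limit, giving 1449.9 mg.

1449.9 mg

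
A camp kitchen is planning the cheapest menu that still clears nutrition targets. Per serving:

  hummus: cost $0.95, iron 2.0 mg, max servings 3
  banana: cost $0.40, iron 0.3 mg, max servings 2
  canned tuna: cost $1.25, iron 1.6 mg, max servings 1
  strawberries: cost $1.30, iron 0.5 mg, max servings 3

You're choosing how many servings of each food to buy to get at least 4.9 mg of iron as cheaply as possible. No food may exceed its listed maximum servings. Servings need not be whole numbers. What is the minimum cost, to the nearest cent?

Cost per mg of iron: hummus $0.4750, canned tuna $0.7812, banana $1.3333, strawberries $2.6000.
Take 2.45 servings of hummus: +4.9 mg iron for $2.33 (total $2.33, still need 0.0 mg).
Filling from the cheapest source first is optimal under one linear minimum: $2.33.

$2.33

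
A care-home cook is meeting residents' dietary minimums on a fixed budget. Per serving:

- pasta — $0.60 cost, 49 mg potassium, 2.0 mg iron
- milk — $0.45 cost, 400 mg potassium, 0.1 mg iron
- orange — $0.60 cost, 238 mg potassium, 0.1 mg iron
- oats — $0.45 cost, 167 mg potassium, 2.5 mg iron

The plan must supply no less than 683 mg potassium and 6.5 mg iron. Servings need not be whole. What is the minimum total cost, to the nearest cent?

For a min-cost LP with two ≥-constraints, a basic feasible solution has at most two positive variables.
pasta only: max(683/49, 6.5/2.0) = 13.94 servings → $8.36.
milk only: max(683/400, 6.5/0.1) = 65 servings → $29.25.
orange only: max(683/238, 6.5/0.1) = 65 servings → $39.00.
oats only: max(683/167, 6.5/2.5) = 4.09 servings → $1.84.
pasta + milk with both tight: 3.184 servings and 1.317 servings → $2.50.
pasta + orange with both tight: 3.139 servings and 2.224 servings → $3.22.
pasta + oats: intersection lies outside the first quadrant.
milk + orange: intersection lies outside the first quadrant.
milk + oats with both tight: 0.6326 servings and 2.575 servings → $1.44.
orange + oats with both tight: 1.076 servings and 2.557 servings → $1.80.
So the least-cost plan costs $1.44.

$1.44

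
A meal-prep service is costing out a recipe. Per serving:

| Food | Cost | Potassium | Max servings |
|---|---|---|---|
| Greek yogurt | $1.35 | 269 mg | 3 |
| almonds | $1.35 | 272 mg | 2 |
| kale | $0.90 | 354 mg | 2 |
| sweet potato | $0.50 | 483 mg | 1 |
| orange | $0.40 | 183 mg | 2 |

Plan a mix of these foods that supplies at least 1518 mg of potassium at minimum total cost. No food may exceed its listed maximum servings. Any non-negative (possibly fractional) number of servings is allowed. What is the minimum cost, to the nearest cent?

$3.00

Cost per mg of potassium: sweet potato $0.0010, orange $0.0022, kale $0.0025, almonds $0.0050, Greek yogurt $0.0050.
Take 1 serving of sweet potato: +483.0 mg potassium for $0.50 (total $0.50, still need 1035.0 mg).
Take 2 servings of orange: +366.0 mg potassium for $0.80 (total $1.30, still need 669.0 mg).
Take 1.89 servings of kale: +669.0 mg potassium for $1.70 (total $3.00, still need 0.0 mg).
Filling from the cheapest source first is optimal under one linear minimum: $3.00.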